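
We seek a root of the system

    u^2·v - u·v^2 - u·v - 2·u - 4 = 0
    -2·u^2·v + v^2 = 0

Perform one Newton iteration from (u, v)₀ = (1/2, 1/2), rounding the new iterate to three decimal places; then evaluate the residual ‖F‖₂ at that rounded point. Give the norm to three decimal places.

9.120

At (1/2, 1/2): F = (-5.250, 0.000).
Jacobian J = [[2·u·v - v^2 - v - 2, u^2 - 2·u·v - u], [-4·u·v, -2·u^2 + 2·v]].
At the point, J = [[-2.250, -0.750], [-1.000, 0.500]] (det J = -1.875).
Solving J·Δ = −F gives Δ = (-1.400, -2.800).
Then the next iterate is (u, v)₁ = (-0.900, -2.300).
Re-evaluating at (-0.900, -2.300): F = (-1.372, 9.016), so ‖F‖₂ = 9.120.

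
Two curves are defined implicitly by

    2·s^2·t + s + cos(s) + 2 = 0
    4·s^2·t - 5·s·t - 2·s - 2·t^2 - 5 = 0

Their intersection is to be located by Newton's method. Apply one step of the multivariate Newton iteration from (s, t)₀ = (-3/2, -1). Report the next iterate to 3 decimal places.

At (-3/2, -1): F = (-3.92926, -20.500).
Jacobian J = [[4·s·t - sin(s) + 1, 2·s^2], [8·s·t - 5·t - 2, 4·s^2 - 5·s - 4·t]].
At the point, J = [[7.99749, 4.500], [15.000, 20.500]] (det J = 96.44865).
Solving J·Δ = −F gives Δ = (-0.121, 1.089).
Then the next iterate is (s, t)₁ = (-1.621, 0.089).

(-1.621, 0.089)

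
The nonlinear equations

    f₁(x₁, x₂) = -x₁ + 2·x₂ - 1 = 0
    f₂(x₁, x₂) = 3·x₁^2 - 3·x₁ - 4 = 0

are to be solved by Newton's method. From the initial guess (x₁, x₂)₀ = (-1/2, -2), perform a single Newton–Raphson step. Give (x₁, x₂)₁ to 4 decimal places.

At (-1/2, -2): F = (-4.5000, -1.7500).
Jacobian J = [[-1, 2], [6·x₁ - 3, 0]].
At the point, J = [[-1.0000, 2.0000], [-6.0000, 0.0000]] (det J = 12.0000).
Solving J·Δ = −F gives Δ = (-0.2917, 2.1042).
Then the next iterate is (x₁, x₂)₁ = (-0.7917, 0.1042).

(-0.7917, 0.1042)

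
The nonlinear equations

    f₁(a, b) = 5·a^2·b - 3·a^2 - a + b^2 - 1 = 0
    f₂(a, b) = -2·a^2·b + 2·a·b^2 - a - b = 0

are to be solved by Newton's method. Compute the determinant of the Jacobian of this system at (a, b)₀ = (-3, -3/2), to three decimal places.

J = [[10·a·b - 6·a - 1, 5·a^2 + 2·b], [-4·a·b + 2·b^2 - 1, -2·a^2 + 4·a·b - 1]].
At the point, J = [[62.000, 42.000], [-14.500, -1.000]].
det J = 547.000.

547.000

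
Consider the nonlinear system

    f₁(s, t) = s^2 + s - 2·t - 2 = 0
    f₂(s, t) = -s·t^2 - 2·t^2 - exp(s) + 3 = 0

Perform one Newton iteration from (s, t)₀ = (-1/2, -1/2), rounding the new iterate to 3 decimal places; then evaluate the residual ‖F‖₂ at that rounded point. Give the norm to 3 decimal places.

3.082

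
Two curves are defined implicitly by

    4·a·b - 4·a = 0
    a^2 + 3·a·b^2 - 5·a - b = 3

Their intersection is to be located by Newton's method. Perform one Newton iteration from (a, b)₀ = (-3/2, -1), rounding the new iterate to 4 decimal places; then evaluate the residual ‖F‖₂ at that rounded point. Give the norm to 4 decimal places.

2.1810

At (-3/2, -1): F = (12.0000, 3.2500).
Jacobian J = [[4·b - 4, 4·a], [2·a + 3·b^2 - 5, 6·a·b - 1]].
At the point, J = [[-8.0000, -6.0000], [-5.0000, 8.0000]] (det J = -94.0000).
Solving J·Δ = −F gives Δ = (1.2287, 0.3617).
Then the next iterate is (a, b)₁ = (-0.2713, -0.6383).
Re-evaluating at (-0.2713, -0.6383): F = (1.777883, -1.263201), so ‖F‖₂ = 2.1810.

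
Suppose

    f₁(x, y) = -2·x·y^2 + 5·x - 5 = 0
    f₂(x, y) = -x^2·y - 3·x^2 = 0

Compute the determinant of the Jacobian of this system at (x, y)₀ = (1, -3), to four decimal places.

13.0000

J = [[-2·y^2 + 5, -4·x·y], [-2·x·y - 6·x, -x^2]].
At the point, J = [[-13.0000, 12.0000], [0.0000, -1.0000]].
det J = 13.0000.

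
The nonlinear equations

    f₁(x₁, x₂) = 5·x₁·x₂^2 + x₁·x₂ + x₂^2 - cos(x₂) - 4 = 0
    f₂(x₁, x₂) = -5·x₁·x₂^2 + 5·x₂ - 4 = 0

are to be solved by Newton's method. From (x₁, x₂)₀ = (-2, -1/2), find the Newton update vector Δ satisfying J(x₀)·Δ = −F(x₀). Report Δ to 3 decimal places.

(-12.889, 2.422)

At (-2, -1/2): F = (-6.12758, -4.000).
Jacobian J = [[5·x₂^2 + x₂, 10·x₁·x₂ + x₁ + 2·x₂ + sin(x₂)], [-5·x₂^2, -10·x₁·x₂ + 5]].
At the point, J = [[0.750, 6.52057], [-1.250, -5.000]] (det J = 4.40072).
Solving J·Δ = −F gives Δ = (-12.889, 2.422).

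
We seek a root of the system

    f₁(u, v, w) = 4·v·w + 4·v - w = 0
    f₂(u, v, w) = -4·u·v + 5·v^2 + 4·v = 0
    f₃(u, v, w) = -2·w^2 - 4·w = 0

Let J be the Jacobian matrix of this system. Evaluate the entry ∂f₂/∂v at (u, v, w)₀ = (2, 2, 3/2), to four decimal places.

∂f₂/∂v = -4·u + 10·v + 4.
At (2, 2, 3/2) this is 16.0000.

16.0000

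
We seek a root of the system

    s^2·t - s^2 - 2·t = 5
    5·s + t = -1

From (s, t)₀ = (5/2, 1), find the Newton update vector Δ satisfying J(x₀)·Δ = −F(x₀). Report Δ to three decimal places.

(-3.229, 1.647)

At (5/2, 1): F = (-7.000, 14.500).
Jacobian J = [[2·s·t - 2·s, s^2 - 2], [5, 1]].
At the point, J = [[0.000, 4.250], [5.000, 1.000]] (det J = -21.250).
Solving J·Δ = −F gives Δ = (-3.229, 1.647).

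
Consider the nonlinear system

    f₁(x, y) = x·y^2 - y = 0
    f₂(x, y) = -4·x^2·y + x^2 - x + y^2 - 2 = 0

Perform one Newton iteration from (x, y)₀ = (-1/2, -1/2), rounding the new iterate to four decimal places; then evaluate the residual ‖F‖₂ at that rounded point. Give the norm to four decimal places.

At (-1/2, -1/2): F = (0.3750, -0.5000).
Jacobian J = [[y^2, 2·x·y - 1], [-8·x·y + 2·x - 1, -4·x^2 + 2·y]].
At the point, J = [[0.2500, -0.5000], [-4.0000, -2.0000]] (det J = -2.5000).
Solving J·Δ = −F gives Δ = (-0.4000, 0.5500).
Then the next iterate is (x, y)₁ = (-0.9000, 0.0500).
Re-evaluating at (-0.9000, 0.0500): F = (-0.052250, -0.4495), so ‖F‖₂ = 0.4525.

0.4525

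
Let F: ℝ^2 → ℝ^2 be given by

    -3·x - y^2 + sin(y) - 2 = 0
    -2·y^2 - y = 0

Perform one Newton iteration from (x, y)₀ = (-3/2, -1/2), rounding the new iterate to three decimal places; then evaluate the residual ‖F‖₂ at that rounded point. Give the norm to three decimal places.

At (-3/2, -1/2): F = (1.77057, 0.000).
Jacobian J = [[-3, -2·y + cos(y)], [0, -4·y - 1]].
At the point, J = [[-3.000, 1.87758], [0.000, 1.000]] (det J = -3.000).
Solving J·Δ = −F gives Δ = (0.590, 0.000).
Then the next iterate is (x, y)₁ = (-0.910, -0.500).
Re-evaluating at (-0.910, -0.500): F = (0.00057, 0.000), so ‖F‖₂ = 0.001.

0.001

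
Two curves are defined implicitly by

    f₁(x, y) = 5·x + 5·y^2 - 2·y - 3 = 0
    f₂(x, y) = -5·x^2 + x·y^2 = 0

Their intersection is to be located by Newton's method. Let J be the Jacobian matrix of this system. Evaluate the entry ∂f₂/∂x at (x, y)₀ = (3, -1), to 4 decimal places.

-29.0000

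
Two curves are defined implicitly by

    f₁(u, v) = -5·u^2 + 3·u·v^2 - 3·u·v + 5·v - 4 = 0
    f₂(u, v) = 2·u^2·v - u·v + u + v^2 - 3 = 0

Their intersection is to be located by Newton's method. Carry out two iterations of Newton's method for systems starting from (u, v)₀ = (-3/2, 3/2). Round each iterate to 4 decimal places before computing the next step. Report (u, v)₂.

(-0.6548, 1.3471)

At (-3/2, 3/2): F = (-11.1250, 6.7500).
Jacobian J = [[-10·u + 3·v^2 - 3·v, 6·u·v - 3·u + 5], [4·u·v - v + 1, 2·u^2 - u + 2·v]].
At the point, J = [[17.2500, -4.0000], [-9.5000, 9.0000]] (det J = 117.2500).
Solving J·Δ = −F gives Δ = (0.6237, -0.0917).
Then the next iterate is (u, v)₁ = (-0.8763, 1.4083).
Round to (-0.8763, 1.4083) and repeat: F = (-2.309649, 1.503974), J = [[10.488027, 0.224340], [-5.344673, 5.228703]].
Δ = (0.2215, -0.0612), so (u, v)₂ = (-0.6548, 1.3471).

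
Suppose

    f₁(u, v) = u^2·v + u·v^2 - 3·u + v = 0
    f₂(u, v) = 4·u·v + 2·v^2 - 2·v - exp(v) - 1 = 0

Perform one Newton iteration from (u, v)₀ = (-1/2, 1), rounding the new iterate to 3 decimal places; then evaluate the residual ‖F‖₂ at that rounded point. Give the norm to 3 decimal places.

At (-1/2, 1): F = (2.250, -5.71828).
Jacobian J = [[2·u·v + v^2 - 3, u^2 + 2·u·v + 1], [4·v, 4·u + 4·v - exp(v) - 2]].
At the point, J = [[-3.000, 0.250], [4.000, -2.71828]] (det J = 7.15485).
Solving J·Δ = −F gives Δ = (0.655, -1.140).
Then the next iterate is (u, v)₁ = (0.155, -0.140).
Re-evaluating at (0.155, -0.140): F = (-0.60533, -1.63696), so ‖F‖₂ = 1.745.

1.745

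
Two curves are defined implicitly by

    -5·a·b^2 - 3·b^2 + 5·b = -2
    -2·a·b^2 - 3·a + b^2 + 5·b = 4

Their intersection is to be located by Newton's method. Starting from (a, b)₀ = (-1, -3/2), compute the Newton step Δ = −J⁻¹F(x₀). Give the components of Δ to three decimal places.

(-0.060, -0.325)

At (-1, -3/2): F = (-1.000, -1.750).
Jacobian J = [[-5·b^2, -10·a·b - 6·b + 5], [-2·b^2 - 3, -4·a·b + 2·b + 5]].
At the point, J = [[-11.250, -1.000], [-7.500, -4.000]] (det J = 37.500).
Solving J·Δ = −F gives Δ = (-0.060, -0.325).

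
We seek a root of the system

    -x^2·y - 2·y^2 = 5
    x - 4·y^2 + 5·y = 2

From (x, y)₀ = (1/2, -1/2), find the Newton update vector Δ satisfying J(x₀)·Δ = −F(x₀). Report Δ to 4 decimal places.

At (1/2, -1/2): F = (-5.3750, -5.0000).
Jacobian J = [[-2·x·y, -x^2 - 4·y], [1, -8·y + 5]].
At the point, J = [[0.5000, 1.7500], [1.0000, 9.0000]] (det J = 2.7500).
Solving J·Δ = −F gives Δ = (14.4091, -1.0455).

(14.4091, -1.0455)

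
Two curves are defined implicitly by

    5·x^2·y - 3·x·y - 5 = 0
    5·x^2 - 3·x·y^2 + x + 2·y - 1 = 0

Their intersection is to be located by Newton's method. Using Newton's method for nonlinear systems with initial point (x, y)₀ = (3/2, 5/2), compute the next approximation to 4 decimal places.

At (3/2, 5/2): F = (11.8750, -11.3750).
Jacobian J = [[10·x·y - 3·y, 5·x^2 - 3·x], [10·x - 3·y^2 + 1, -6·x·y + 2]].
At the point, J = [[30.0000, 6.7500], [-2.7500, -20.5000]] (det J = -596.4375).
Solving J·Δ = −F gives Δ = (-0.2794, -0.5174).
Then the next iterate is (x, y)₁ = (1.2206, 1.9826).

(1.2206, 1.9826)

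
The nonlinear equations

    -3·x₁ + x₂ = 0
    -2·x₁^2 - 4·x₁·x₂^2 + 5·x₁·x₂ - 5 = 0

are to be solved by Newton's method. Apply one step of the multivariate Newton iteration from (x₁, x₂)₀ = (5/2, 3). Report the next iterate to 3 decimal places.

(0.865, 2.594)

At (5/2, 3): F = (-4.500, -70.000).
Jacobian J = [[-3, 1], [-4·x₁ - 4·x₂^2 + 5·x₂, -8·x₁·x₂ + 5·x₁]].
At the point, J = [[-3.000, 1.000], [-31.000, -47.500]] (det J = 173.500).
Solving J·Δ = −F gives Δ = (-1.635, -0.406).
Then the next iterate is (x₁, x₂)₁ = (0.865, 2.594).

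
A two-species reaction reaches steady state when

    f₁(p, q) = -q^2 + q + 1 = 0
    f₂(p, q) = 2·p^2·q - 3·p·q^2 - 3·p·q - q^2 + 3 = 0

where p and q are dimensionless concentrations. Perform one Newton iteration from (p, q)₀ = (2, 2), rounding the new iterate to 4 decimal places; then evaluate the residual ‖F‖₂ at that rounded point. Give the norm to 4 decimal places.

113.6524

At (2, 2): F = (-1.0000, -21.0000).
Jacobian J = [[0, -2·q + 1], [4·p·q - 3·q^2 - 3·q, 2·p^2 - 6·p·q - 3·p - 2·q]].
At the point, J = [[0.0000, -3.0000], [-2.0000, -26.0000]] (det J = -6.0000).
Solving J·Δ = −F gives Δ = (-6.1667, -0.3333).
Then the next iterate is (p, q)₁ = (-4.1667, 1.6667).
Re-evaluating at (-4.1667, 1.6667): F = (-0.111189, 113.652370), so ‖F‖₂ = 113.6524.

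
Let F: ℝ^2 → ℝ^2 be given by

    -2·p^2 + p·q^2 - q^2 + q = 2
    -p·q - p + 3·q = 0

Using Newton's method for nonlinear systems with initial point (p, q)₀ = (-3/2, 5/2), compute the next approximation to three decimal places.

At (-3/2, 5/2): F = (-19.625, 12.750).
Jacobian J = [[-4·p + q^2, 2·p·q - 2·q + 1], [-q - 1, -p + 3]].
At the point, J = [[12.250, -11.500], [-3.500, 4.500]] (det J = 14.875).
Solving J·Δ = −F gives Δ = (-3.920, -5.882).
Then the next iterate is (p, q)₁ = (-5.420, -3.382).

(-5.420, -3.382)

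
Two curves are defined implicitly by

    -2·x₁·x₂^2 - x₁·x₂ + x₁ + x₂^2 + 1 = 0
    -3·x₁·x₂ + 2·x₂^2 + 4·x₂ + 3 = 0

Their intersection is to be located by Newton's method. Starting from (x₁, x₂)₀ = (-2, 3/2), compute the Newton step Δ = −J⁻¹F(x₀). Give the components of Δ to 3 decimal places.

At (-2, 3/2): F = (13.250, 22.500).
Jacobian J = [[-2·x₂^2 - x₂ + 1, -4·x₁·x₂ - x₁ + 2·x₂], [-3·x₂, -3·x₁ + 4·x₂ + 4]].
At the point, J = [[-5.000, 17.000], [-4.500, 16.000]] (det J = -3.500).
Solving J·Δ = −F gives Δ = (-48.714, -15.107).

(-48.714, -15.107)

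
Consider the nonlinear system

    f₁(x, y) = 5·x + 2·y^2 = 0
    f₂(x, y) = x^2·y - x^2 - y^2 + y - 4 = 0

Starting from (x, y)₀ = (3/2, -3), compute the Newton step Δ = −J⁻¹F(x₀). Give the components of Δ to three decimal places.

(-0.656, 1.852)

At (3/2, -3): F = (25.500, -25.000).
Jacobian J = [[5, 4·y], [2·x·y - 2·x, x^2 - 2·y + 1]].
At the point, J = [[5.000, -12.000], [-12.000, 9.250]] (det J = -97.750).
Solving J·Δ = −F gives Δ = (-0.656, 1.852).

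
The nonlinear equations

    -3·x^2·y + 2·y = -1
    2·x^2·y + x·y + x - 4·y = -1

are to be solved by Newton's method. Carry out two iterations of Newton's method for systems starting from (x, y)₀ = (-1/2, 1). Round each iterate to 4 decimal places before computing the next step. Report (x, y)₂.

At (-1/2, 1): F = (2.2500, -3.5000).
Jacobian J = [[-6·x·y, -3·x^2 + 2], [4·x·y + y + 1, 2·x^2 + x - 4]].
At the point, J = [[3.0000, 1.2500], [0.0000, -4.0000]] (det J = -12.0000).
Solving J·Δ = −F gives Δ = (-0.3854, -0.8750).
Then the next iterate is (x, y)₁ = (-0.8854, 0.1250).
Round to (-0.8854, 0.1250) and repeat: F = (0.956025, -0.300092), J = [[0.664050, -0.351799], [0.6823, -3.317534]].
Δ = (-1.6695, -0.4338), so (x, y)₂ = (-2.5549, -0.3088).

(-2.5549, -0.3088)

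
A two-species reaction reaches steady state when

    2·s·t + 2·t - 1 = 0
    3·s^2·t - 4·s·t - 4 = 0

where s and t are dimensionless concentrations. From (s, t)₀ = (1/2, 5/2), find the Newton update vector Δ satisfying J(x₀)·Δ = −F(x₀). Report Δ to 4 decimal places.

(-10.6000, 15.5000)

At (1/2, 5/2): F = (6.5000, -7.1250).
Jacobian J = [[2·t, 2·s + 2], [6·s·t - 4·t, 3·s^2 - 4·s]].
At the point, J = [[5.0000, 3.0000], [-2.5000, -1.2500]] (det J = 1.2500).
Solving J·Δ = −F gives Δ = (-10.6000, 15.5000).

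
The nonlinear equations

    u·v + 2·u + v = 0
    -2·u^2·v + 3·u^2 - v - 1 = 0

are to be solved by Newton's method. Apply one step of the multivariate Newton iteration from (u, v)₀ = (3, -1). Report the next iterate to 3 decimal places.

At (3, -1): F = (2.000, 45.000).
Jacobian J = [[v + 2, u + 1], [-4·u·v + 6·u, -2·u^2 - 1]].
At the point, J = [[1.000, 4.000], [30.000, -19.000]] (det J = -139.000).
Solving J·Δ = −F gives Δ = (-1.568, -0.108).
Then the next iterate is (u, v)₁ = (1.432, -1.108).

(1.432, -1.108)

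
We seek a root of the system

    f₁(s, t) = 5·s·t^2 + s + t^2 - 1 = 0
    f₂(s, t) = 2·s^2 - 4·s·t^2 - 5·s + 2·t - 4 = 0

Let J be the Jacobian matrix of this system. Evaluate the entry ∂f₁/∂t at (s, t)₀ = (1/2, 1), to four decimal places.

∂f₁/∂t = 10·s·t + 2·t.
At (1/2, 1) this is 7.0000.

7.0000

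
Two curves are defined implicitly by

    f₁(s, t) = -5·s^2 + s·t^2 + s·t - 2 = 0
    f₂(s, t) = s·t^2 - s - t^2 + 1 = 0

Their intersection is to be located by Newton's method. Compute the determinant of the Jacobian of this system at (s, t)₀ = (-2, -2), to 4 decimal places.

246.0000

J = [[-10·s + t^2 + t, 2·s·t + s], [t^2 - 1, 2·s·t - 2·t]].
At the point, J = [[22.0000, 6.0000], [3.0000, 12.0000]].
det J = 246.0000.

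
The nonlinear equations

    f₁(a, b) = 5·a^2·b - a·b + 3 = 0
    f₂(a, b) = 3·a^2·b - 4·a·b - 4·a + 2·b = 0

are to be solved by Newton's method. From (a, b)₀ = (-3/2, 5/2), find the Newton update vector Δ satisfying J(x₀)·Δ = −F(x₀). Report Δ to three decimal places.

At (-3/2, 5/2): F = (34.875, 42.875).
Jacobian J = [[10·a·b - b, 5·a^2 - a], [6·a·b - 4·b - 4, 3·a^2 - 4·a + 2]].
At the point, J = [[-40.000, 12.750], [-36.500, 14.750]] (det J = -124.625).
Solving J·Δ = −F gives Δ = (-0.259, -3.547).

(-0.259, -3.547)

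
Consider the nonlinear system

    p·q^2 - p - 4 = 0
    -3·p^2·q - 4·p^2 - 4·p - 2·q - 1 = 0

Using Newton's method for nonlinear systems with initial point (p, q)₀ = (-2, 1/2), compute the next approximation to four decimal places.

(-2.0645, -0.7258)

At (-2, 1/2): F = (-2.5000, -16.0000).
Jacobian J = [[q^2 - 1, 2·p·q], [-6·p·q - 8·p - 4, -3·p^2 - 2]].
At the point, J = [[-0.7500, -2.0000], [18.0000, -14.0000]] (det J = 46.5000).
Solving J·Δ = −F gives Δ = (-0.0645, -1.2258).
Then the next iterate is (p, q)₁ = (-2.0645, -0.7258).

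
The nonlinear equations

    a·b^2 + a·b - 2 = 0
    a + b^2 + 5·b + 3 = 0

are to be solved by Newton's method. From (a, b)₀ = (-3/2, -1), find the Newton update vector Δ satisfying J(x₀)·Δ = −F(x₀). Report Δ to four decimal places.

(-1.5000, 1.3333)

At (-3/2, -1): F = (-2.0000, -2.5000).
Jacobian J = [[b^2 + b, 2·a·b + a], [1, 2·b + 5]].
At the point, J = [[0.0000, 1.5000], [1.0000, 3.0000]] (det J = -1.5000).
Solving J·Δ = −F gives Δ = (-1.5000, 1.3333).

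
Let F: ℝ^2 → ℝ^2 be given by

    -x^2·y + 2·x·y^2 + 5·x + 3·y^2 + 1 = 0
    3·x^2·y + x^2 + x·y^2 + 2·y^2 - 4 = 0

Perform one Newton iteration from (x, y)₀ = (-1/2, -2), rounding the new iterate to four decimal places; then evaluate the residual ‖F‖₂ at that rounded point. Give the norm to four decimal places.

At (-1/2, -2): F = (7.0000, 0.7500).
Jacobian J = [[-2·x·y + 2·y^2 + 5, -x^2 + 4·x·y + 6·y], [6·x·y + 2·x + y^2, 3·x^2 + 2·x·y + 4·y]].
At the point, J = [[11.0000, -8.2500], [9.0000, -5.2500]] (det J = 16.5000).
Solving J·Δ = −F gives Δ = (1.8523, 3.3182).
Then the next iterate is (x, y)₁ = (1.3523, 1.3182).
Re-evaluating at (1.3523, 1.3182): F = (15.263493, 10.885681), so ‖F‖₂ = 18.7476.

18.7476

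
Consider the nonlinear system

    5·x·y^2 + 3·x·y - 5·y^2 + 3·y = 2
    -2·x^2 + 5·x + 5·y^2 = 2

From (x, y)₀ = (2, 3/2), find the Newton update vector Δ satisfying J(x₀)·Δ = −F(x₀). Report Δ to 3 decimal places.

At (2, 3/2): F = (22.750, 11.250).
Jacobian J = [[5·y^2 + 3·y, 10·x·y + 3·x - 10·y + 3], [-4·x + 5, 10·y]].
At the point, J = [[15.750, 24.000], [-3.000, 15.000]] (det J = 308.250).
Solving J·Δ = −F gives Δ = (-0.231, -0.796).

(-0.231, -0.796)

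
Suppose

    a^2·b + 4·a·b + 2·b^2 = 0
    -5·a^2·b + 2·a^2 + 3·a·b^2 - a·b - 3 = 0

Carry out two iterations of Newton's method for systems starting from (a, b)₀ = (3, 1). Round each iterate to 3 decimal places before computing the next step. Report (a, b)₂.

(2.404, -0.161)

At (3, 1): F = (23.000, -24.000).
Jacobian J = [[2·a·b + 4·b, a^2 + 4·a + 4·b], [-10·a·b + 4·a + 3·b^2 - b, -5·a^2 + 6·a·b - a]].
At the point, J = [[10.000, 25.000], [-16.000, -30.000]] (det J = 100.000).
Solving J·Δ = −F gives Δ = (0.900, -1.280).
Then the next iterate is (a, b)₁ = (3.900, -0.280).
Round to (3.900, -0.280) and repeat: F = (-8.470, 50.72328), J = [[-3.304, 29.690], [27.03520, -86.502]].
Δ = (-1.496, 0.119), so (a, b)₂ = (2.404, -0.161).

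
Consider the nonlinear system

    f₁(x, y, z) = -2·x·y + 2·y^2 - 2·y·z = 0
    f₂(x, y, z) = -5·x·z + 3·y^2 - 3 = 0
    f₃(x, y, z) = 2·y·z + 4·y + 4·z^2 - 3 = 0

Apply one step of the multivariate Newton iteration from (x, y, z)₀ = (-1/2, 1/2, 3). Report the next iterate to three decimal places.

(-0.431, 0.289, 1.564)

At (-1/2, 1/2, 3): F = (-2.000, 5.250, 38.000).
Jacobian J = [[-2·y, -2·x + 4·y - 2·z, -2·y], [-5·z, 6·y, -5·x], [0, 2·z + 4, 2·y + 8·z]].
At the point, J = [[-1.000, -3.000, -1.000], [-15.000, 3.000, 2.500], [0.000, 10.000, 25.000]] (det J = -1025.000).
Solving J·Δ = −F gives Δ = (0.069, -0.211, -1.436).
Then the next iterate is (x, y, z)₁ = (-0.431, 0.289, 1.564).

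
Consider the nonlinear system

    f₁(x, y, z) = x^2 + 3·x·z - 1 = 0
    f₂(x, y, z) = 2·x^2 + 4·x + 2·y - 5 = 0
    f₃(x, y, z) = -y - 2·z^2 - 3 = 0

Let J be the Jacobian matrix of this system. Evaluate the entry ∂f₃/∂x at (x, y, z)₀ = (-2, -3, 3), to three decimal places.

∂f₃/∂x = 0.
At (-2, -3, 3) this is 0.000.

0.000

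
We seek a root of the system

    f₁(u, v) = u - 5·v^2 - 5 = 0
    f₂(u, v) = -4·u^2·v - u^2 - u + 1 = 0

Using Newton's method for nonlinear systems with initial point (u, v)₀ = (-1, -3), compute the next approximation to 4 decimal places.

At (-1, -3): F = (-51.0000, 13.0000).
Jacobian J = [[1, -10·v], [-8·u·v - 2·u - 1, -4·u^2]].
At the point, J = [[1.0000, 30.0000], [-23.0000, -4.0000]] (det J = 686.0000).
Solving J·Δ = −F gives Δ = (0.2711, 1.6910).
Then the next iterate is (u, v)₁ = (-0.7289, -1.3090).

(-0.7289, -1.3090)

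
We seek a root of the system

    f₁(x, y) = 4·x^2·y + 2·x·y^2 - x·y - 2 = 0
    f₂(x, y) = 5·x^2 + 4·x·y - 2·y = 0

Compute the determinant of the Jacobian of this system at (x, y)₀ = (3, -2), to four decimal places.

-578.0000

J = [[8·x·y + 2·y^2 - y, 4·x^2 + 4·x·y - x], [10·x + 4·y, 4·x - 2]].
At the point, J = [[-38.0000, 9.0000], [22.0000, 10.0000]].
det J = -578.0000.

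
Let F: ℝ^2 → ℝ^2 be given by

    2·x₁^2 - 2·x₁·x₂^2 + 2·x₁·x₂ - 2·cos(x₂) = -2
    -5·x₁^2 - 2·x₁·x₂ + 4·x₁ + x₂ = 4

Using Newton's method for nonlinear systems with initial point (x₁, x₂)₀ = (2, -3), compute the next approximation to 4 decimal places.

At (2, -3): F = (-36.020015, -7.0000).
Jacobian J = [[4·x₁ - 2·x₂^2 + 2·x₂, -4·x₁·x₂ + 2·x₁ + 2·sin(x₂)], [-10·x₁ - 2·x₂ + 4, -2·x₁ + 1]].
At the point, J = [[-16.0000, 27.717760], [-10.0000, -3.0000]] (det J = 325.177600).
Solving J·Δ = −F gives Δ = (-0.9290, 0.7633).
Then the next iterate is (x₁, x₂)₁ = (1.0710, -2.2367).

(1.0710, -2.2367)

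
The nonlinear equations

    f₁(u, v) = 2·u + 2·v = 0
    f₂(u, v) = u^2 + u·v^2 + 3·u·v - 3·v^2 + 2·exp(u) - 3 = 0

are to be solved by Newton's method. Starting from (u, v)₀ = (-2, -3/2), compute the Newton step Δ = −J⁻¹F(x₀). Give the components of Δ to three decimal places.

(2.038, 1.462)

At (-2, -3/2): F = (-7.000, -0.97933).
Jacobian J = [[2, 2], [2·u + v^2 + 3·v + 2·exp(u), 2·u·v + 3·u - 6·v]].
At the point, J = [[2.000, 2.000], [-5.97933, 9.000]] (det J = 29.95866).
Solving J·Δ = −F gives Δ = (2.038, 1.462).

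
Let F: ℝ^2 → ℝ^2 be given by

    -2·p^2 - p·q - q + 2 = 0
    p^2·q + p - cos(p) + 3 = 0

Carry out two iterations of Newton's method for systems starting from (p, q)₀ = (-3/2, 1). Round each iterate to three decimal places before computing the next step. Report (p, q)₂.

At (-3/2, 1): F = (-2.000, 3.67926).
Jacobian J = [[-4·p - q, -p - 1], [2·p·q + sin(p) + 1, p^2]].
At the point, J = [[5.000, 0.500], [-2.99749, 2.250]] (det J = 12.74875).
Solving J·Δ = −F gives Δ = (0.497, -0.973).
Then the next iterate is (p, q)₁ = (-1.003, 0.027).
Round to (-1.003, 0.027) and repeat: F = (-0.01194, 1.48639), J = [[3.985, 0.003], [0.10275, 1.00601]].
Δ = (0.004, -1.478), so (p, q)₂ = (-0.999, -1.451).

(-0.999, -1.451)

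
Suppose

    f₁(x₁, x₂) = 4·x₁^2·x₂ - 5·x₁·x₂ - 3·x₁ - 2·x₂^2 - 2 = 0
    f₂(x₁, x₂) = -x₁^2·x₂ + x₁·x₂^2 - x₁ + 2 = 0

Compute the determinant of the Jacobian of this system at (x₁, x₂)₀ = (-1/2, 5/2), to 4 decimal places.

120.5000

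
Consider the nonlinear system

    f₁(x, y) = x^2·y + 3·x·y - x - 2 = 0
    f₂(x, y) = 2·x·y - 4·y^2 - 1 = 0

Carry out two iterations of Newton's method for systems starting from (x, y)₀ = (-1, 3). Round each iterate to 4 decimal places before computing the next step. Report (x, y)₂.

At (-1, 3): F = (-7.0000, -43.0000).
Jacobian J = [[2·x·y + 3·y - 1, x^2 + 3·x], [2·y, 2·x - 8·y]].
At the point, J = [[2.0000, -2.0000], [6.0000, -26.0000]] (det J = -40.0000).
Solving J·Δ = −F gives Δ = (2.4000, -1.1000).
Then the next iterate is (x, y)₁ = (1.4000, 1.9000).
Round to (1.4000, 1.9000) and repeat: F = (8.3040, -10.1200), J = [[10.0200, 6.1600], [3.8000, -12.4000]].
Δ = (-0.2752, -0.9005), so (x, y)₂ = (1.1248, 0.9995).

(1.1248, 0.9995)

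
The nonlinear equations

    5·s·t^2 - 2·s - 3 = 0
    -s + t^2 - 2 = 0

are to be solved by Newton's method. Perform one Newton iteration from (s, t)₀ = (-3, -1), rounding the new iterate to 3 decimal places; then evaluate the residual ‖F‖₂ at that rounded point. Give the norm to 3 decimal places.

At (-3, -1): F = (-12.000, 2.000).
Jacobian J = [[5·t^2 - 2, 10·s·t], [-1, 2·t]].
At the point, J = [[3.000, 30.000], [-1.000, -2.000]] (det J = 24.000).
Solving J·Δ = −F gives Δ = (1.500, 0.250).
Then the next iterate is (s, t)₁ = (-1.500, -0.750).
Re-evaluating at (-1.500, -0.750): F = (-4.21875, 0.06250), so ‖F‖₂ = 4.219.

4.219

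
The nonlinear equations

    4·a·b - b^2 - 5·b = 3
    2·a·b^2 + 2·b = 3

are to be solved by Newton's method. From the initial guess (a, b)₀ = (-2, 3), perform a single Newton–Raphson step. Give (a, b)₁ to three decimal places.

At (-2, 3): F = (-51.000, -33.000).
Jacobian J = [[4·b, 4·a - 2·b - 5], [2·b^2, 4·a·b + 2]].
At the point, J = [[12.000, -19.000], [18.000, -22.000]] (det J = 78.000).
Solving J·Δ = −F gives Δ = (-6.346, -6.692).
Then the next iterate is (a, b)₁ = (-8.346, -3.692).

(-8.346, -3.692)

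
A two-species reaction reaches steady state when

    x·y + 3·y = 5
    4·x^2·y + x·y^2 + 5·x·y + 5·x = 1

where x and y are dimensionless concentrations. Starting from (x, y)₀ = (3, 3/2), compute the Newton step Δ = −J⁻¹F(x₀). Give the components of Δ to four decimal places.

(-1.6014, -0.2663)

At (3, 3/2): F = (4.0000, 97.2500).
Jacobian J = [[y, x + 3], [8·x·y + y^2 + 5·y + 5, 4·x^2 + 2·x·y + 5·x]].
At the point, J = [[1.5000, 6.0000], [50.7500, 60.0000]] (det J = -214.5000).
Solving J·Δ = −F gives Δ = (-1.6014, -0.2663).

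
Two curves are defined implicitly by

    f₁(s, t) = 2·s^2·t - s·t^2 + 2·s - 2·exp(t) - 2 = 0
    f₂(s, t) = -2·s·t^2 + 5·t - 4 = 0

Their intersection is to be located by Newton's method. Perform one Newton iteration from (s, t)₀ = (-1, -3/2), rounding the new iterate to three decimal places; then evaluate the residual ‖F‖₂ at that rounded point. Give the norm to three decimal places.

93.595

At (-1, -3/2): F = (-5.19626, -7.000).
Jacobian J = [[4·s·t - t^2 + 2, 2·s^2 - 2·s·t - 2·exp(t)], [-2·t^2, -4·s·t + 5]].
At the point, J = [[5.750, -1.44626], [-4.500, -1.000]] (det J = -12.25817).
Solving J·Δ = −F gives Δ = (-0.402, -5.191).
Then the next iterate is (s, t)₁ = (-1.402, -6.691).
Re-evaluating at (-1.402, -6.691): F = (31.65662, 88.07862), so ‖F‖₂ = 93.595.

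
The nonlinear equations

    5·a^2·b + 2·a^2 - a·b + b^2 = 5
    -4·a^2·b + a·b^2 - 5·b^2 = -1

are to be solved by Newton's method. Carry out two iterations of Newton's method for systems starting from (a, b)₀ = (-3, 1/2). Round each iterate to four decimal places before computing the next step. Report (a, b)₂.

At (-3, 1/2): F = (37.2500, -19.0000).
Jacobian J = [[10·a·b + 4·a - b, 5·a^2 - a + 2·b], [-8·a·b + b^2, -4·a^2 + 2·a·b - 10·b]].
At the point, J = [[-27.5000, 49.0000], [12.2500, -44.0000]] (det J = 609.7500).
Solving J·Δ = −F gives Δ = (1.1611, -0.1085).
Then the next iterate is (a, b)₁ = (-1.8389, 0.3915).
Round to (-1.8389, 0.3915) and repeat: F = (9.255698, -5.343726), J = [[-14.946393, 19.529666], [5.912707, -18.881072]].
Δ = (0.4222, -0.1508), so (a, b)₂ = (-1.4167, 0.2407).

(-1.4167, 0.2407)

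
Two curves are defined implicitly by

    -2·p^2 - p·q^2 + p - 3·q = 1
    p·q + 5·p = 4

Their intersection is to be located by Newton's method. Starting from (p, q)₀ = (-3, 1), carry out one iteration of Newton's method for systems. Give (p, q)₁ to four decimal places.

(-0.5556, -1.4444)

At (-3, 1): F = (-22.0000, -22.0000).
Jacobian J = [[-4·p - q^2 + 1, -2·p·q - 3], [q + 5, p]].
At the point, J = [[12.0000, 3.0000], [6.0000, -3.0000]] (det J = -54.0000).
Solving J·Δ = −F gives Δ = (2.4444, -2.4444).
Then the next iterate is (p, q)₁ = (-0.5556, -1.4444).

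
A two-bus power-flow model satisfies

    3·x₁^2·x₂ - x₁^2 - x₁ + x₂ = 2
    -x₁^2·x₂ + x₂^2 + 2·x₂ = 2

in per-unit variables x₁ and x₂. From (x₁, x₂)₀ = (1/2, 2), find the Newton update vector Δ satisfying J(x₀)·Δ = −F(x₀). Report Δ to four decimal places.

(0.2005, -0.8868)

At (1/2, 2): F = (0.7500, 5.5000).
Jacobian J = [[6·x₁·x₂ - 2·x₁ - 1, 3·x₁^2 + 1], [-2·x₁·x₂, -x₁^2 + 2·x₂ + 2]].
At the point, J = [[4.0000, 1.7500], [-2.0000, 5.7500]] (det J = 26.5000).
Solving J·Δ = −F gives Δ = (0.2005, -0.8868).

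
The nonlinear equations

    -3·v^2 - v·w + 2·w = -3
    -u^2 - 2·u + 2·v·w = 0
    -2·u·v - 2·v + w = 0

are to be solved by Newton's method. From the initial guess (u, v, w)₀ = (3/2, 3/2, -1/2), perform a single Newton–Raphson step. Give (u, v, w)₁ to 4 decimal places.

(-0.8000, 0.9250, -2.2750)

At (3/2, 3/2, -1/2): F = (-4.0000, -6.7500, -8.0000).
Jacobian J = [[0, -6·v - w, -v + 2], [-2·u - 2, 2·w, 2·v], [-2·v, -2·u - 2, 1]].
At the point, J = [[0.0000, -8.5000, 0.5000], [-5.0000, -1.0000, 3.0000], [-3.0000, -5.0000, 1.0000]] (det J = 45.0000).
Solving J·Δ = −F gives Δ = (-2.3000, -0.5750, -1.7750).
Then the next iterate is (u, v, w)₁ = (-0.8000, 0.9250, -2.2750).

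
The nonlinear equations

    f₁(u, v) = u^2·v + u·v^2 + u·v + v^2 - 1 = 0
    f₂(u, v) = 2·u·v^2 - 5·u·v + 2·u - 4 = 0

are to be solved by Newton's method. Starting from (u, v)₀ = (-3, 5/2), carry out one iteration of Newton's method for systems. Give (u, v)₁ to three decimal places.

(-2.386, 1.915)

At (-3, 5/2): F = (1.500, -10.000).
Jacobian J = [[2·u·v + v^2 + v, u^2 + 2·u·v + u + 2·v], [2·v^2 - 5·v + 2, 4·u·v - 5·u]].
At the point, J = [[-6.250, -4.000], [2.000, -15.000]] (det J = 101.750).
Solving J·Δ = −F gives Δ = (0.614, -0.585).
Then the next iterate is (u, v)₁ = (-2.386, 1.915).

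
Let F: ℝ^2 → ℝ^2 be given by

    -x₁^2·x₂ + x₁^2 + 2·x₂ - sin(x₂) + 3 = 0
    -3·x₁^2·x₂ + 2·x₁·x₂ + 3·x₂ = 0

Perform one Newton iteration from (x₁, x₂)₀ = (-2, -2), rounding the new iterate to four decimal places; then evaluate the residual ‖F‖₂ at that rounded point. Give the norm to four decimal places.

4.7845

At (-2, -2): F = (11.909297, 26.0000).
Jacobian J = [[-2·x₁·x₂ + 2·x₁, -x₁^2 - cos(x₂) + 2], [-6·x₁·x₂ + 2·x₂, -3·x₁^2 + 2·x₁ + 3]].
At the point, J = [[-12.0000, -1.583853], [-28.0000, -13.0000]] (det J = 111.652111).
Solving J·Δ = −F gives Δ = (1.0178, -0.1922).
Then the next iterate is (x₁, x₂)₁ = (-0.9822, -2.1922).
Re-evaluating at (-0.9822, -2.1922): F = (2.508231, 4.074314), so ‖F‖₂ = 4.7845.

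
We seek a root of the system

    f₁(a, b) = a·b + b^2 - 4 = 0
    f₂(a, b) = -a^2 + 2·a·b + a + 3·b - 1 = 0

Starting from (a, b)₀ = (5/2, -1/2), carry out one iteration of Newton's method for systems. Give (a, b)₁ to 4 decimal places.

(10.1786, 5.3929)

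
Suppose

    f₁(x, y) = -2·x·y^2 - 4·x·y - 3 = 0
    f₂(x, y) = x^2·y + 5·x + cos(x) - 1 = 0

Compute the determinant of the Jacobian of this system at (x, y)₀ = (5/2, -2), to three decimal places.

55.985

J = [[-2·y^2 - 4·y, -4·x·y - 4·x], [2·x·y - sin(x) + 5, x^2]].
At the point, J = [[0.000, 10.000], [-5.59847, 6.250]].
det J = 55.985.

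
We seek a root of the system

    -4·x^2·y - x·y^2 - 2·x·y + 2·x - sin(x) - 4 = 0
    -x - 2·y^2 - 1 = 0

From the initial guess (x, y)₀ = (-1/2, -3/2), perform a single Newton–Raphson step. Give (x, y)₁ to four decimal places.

(-1.5612, -0.8435)

At (-1/2, -3/2): F = (-3.395574, -5.0000).
Jacobian J = [[-8·x·y - y^2 - 2·y - cos(x) + 2, -4·x^2 - 2·x·y - 2·x], [-1, -4·y]].
At the point, J = [[-4.127583, -1.5000], [-1.0000, 6.0000]] (det J = -26.265495).
Solving J·Δ = −F gives Δ = (-1.0612, 0.6565).
Then the next iterate is (x, y)₁ = (-1.5612, -0.8435).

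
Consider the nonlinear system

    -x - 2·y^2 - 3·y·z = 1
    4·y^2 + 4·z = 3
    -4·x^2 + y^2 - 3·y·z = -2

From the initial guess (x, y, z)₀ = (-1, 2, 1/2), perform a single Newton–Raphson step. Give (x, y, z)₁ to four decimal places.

At (-1, 2, 1/2): F = (-11.0000, 15.0000, -1.0000).
Jacobian J = [[-1, -4·y - 3·z, -3·y], [0, 8·y, 4], [-8·x, 2·y - 3·z, -3·y]].
At the point, J = [[-1.0000, -9.5000, -6.0000], [0.0000, 16.0000, 4.0000], [8.0000, 2.5000, -6.0000]] (det J = 570.0000).
Solving J·Δ = −F gives Δ = (-0.0491, -0.7965, -0.5640).
Then the next iterate is (x, y, z)₁ = (-1.0491, 1.2035, -0.0640).

(-1.0491, 1.2035, -0.0640)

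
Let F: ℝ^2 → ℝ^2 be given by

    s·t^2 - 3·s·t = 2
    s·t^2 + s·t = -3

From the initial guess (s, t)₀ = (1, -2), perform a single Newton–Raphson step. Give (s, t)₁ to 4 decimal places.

(1.6875, 0.1250)

At (1, -2): F = (8.0000, 5.0000).
Jacobian J = [[t^2 - 3·t, 2·s·t - 3·s], [t^2 + t, 2·s·t + s]].
At the point, J = [[10.0000, -7.0000], [2.0000, -3.0000]] (det J = -16.0000).
Solving J·Δ = −F gives Δ = (0.6875, 2.1250).
Then the next iterate is (s, t)₁ = (1.6875, 0.1250).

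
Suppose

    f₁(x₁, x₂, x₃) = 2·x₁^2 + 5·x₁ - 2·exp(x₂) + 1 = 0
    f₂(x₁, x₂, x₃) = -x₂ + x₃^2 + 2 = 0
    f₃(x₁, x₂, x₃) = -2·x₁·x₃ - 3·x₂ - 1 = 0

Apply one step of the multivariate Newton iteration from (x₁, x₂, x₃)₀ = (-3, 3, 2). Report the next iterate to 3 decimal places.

(-3.307, 2.153, 1.038)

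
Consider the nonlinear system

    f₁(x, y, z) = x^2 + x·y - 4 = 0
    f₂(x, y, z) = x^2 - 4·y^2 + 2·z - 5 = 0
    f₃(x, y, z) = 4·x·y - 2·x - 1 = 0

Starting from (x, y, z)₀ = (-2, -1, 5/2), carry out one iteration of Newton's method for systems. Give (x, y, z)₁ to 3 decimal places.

(-2.214, 0.536, -4.071)

At (-2, -1, 5/2): F = (2.000, 0.000, 11.000).
Jacobian J = [[2·x + y, x, 0], [2·x, -8·y, 2], [4·y - 2, 4·x, 0]].
At the point, J = [[-5.000, -2.000, 0.000], [-4.000, 8.000, 2.000], [-6.000, -8.000, 0.000]] (det J = -56.000).
Solving J·Δ = −F gives Δ = (-0.214, 1.536, -6.571).
Then the next iterate is (x, y, z)₁ = (-2.214, 0.536, -4.071).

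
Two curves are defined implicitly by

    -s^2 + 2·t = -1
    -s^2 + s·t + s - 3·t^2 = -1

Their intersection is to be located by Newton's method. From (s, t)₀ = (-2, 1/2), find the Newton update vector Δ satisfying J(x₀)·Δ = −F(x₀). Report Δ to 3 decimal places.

(0.758, -0.516)

At (-2, 1/2): F = (-2.000, -6.750).
Jacobian J = [[-2·s, 2], [-2·s + t + 1, s - 6·t]].
At the point, J = [[4.000, 2.000], [5.500, -5.000]] (det J = -31.000).
Solving J·Δ = −F gives Δ = (0.758, -0.516).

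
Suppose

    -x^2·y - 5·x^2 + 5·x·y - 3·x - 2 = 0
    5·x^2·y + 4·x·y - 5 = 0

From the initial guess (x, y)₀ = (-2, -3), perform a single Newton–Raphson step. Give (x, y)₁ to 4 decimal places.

At (-2, -3): F = (26.0000, -41.0000).
Jacobian J = [[-2·x·y - 10·x + 5·y - 3, -x^2 + 5·x], [10·x·y + 4·y, 5·x^2 + 4·x]].
At the point, J = [[-10.0000, -14.0000], [48.0000, 12.0000]] (det J = 552.0000).
Solving J·Δ = −F gives Δ = (0.4746, 1.5181).
Then the next iterate is (x, y)₁ = (-1.5254, -1.4819).

(-1.5254, -1.4819)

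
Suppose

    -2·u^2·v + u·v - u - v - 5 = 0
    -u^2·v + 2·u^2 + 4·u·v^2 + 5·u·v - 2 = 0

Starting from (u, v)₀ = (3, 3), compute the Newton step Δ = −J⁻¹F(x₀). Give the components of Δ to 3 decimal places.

At (3, 3): F = (-56.000, 142.000).
Jacobian J = [[-4·u·v + v - 1, -2·u^2 + u - 1], [-2·u·v + 4·u + 4·v^2 + 5·v, -u^2 + 8·u·v + 5·u]].
At the point, J = [[-34.000, -16.000], [45.000, 78.000]] (det J = -1932.000).
Solving J·Δ = −F gives Δ = (-1.085, -1.195).

(-1.085, -1.195)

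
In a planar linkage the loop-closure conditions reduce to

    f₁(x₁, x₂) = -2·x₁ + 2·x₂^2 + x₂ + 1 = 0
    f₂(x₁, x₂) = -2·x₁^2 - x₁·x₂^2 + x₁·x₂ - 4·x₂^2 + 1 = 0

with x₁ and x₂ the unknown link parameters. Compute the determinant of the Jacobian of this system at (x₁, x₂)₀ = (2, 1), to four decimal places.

60.0000

J = [[-2, 4·x₂ + 1], [-4·x₁ - x₂^2 + x₂, -2·x₁·x₂ + x₁ - 8·x₂]].
At the point, J = [[-2.0000, 5.0000], [-8.0000, -10.0000]].
det J = 60.0000.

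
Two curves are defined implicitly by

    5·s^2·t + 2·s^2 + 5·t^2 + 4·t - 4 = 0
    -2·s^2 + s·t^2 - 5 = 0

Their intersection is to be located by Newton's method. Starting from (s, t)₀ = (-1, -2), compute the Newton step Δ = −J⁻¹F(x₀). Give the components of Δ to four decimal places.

(0.7961, 1.1579)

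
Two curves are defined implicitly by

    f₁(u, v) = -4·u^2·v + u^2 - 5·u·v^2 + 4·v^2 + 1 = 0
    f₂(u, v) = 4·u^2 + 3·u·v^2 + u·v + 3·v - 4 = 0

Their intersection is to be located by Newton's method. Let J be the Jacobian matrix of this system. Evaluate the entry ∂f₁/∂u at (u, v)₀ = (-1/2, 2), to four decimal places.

-13.0000

∂f₁/∂u = -8·u·v + 2·u - 5·v^2.
At (-1/2, 2) this is -13.0000.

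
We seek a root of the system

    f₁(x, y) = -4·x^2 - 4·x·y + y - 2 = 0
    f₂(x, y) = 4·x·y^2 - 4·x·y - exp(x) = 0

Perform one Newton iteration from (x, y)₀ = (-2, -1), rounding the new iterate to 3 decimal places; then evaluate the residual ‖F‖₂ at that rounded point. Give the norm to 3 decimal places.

8.552

At (-2, -1): F = (-27.000, -16.13534).
Jacobian J = [[-8·x - 4·y, -4·x + 1], [4·y^2 - 4·y - exp(x), 8·x·y - 4·x]].
At the point, J = [[20.000, 9.000], [7.86466, 24.000]] (det J = 409.21802).
Solving J·Δ = −F gives Δ = (1.229, 0.270).
Then the next iterate is (x, y)₁ = (-0.771, -0.730).
Re-evaluating at (-0.771, -0.730): F = (-7.35908, -4.35733), so ‖F‖₂ = 8.552.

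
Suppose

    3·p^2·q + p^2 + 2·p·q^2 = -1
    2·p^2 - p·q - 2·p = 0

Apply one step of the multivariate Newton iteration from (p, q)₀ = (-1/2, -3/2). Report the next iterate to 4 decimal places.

(-0.2103, -1.5514)

At (-1/2, -3/2): F = (-2.1250, 0.7500).
Jacobian J = [[6·p·q + 2·p + 2·q^2, 3·p^2 + 4·p·q], [4·p - q - 2, -p]].
At the point, J = [[8.0000, 3.7500], [-2.5000, 0.5000]] (det J = 13.3750).
Solving J·Δ = −F gives Δ = (0.2897, -0.0514).
Then the next iterate is (p, q)₁ = (-0.2103, -1.5514).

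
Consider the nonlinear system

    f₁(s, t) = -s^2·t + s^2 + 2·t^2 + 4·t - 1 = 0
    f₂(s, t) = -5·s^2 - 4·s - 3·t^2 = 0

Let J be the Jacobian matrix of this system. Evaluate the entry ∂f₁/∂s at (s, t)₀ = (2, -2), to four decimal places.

12.0000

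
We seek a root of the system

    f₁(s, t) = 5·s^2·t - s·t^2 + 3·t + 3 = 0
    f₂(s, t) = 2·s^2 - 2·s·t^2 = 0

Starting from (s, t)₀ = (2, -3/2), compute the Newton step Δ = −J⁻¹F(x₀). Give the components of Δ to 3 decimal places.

At (2, -3/2): F = (-36.000, -1.000).
Jacobian J = [[10·s·t - t^2, 5·s^2 - 2·s·t + 3], [4·s - 2·t^2, -4·s·t]].
At the point, J = [[-32.250, 29.000], [3.500, 12.000]] (det J = -488.500).
Solving J·Δ = −F gives Δ = (-0.825, 0.324).

(-0.825, 0.324)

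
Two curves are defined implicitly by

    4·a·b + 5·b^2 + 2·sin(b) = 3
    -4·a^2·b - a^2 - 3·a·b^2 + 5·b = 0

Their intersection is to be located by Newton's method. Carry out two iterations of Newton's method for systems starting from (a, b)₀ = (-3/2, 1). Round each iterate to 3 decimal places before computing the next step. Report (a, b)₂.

(-1.568, 1.406)

At (-3/2, 1): F = (-2.31706, -1.750).
Jacobian J = [[4·b, 4·a + 10·b + 2·cos(b)], [-8·a·b - 2·a - 3·b^2, -4·a^2 - 6·a·b + 5]].
At the point, J = [[4.000, 5.08060], [12.000, 5.000]] (det J = -40.96726).
Solving J·Δ = −F gives Δ = (-0.066, 0.508).
Then the next iterate is (a, b)₁ = (-1.566, 1.508).
Round to (-1.566, 1.508) and repeat: F = (0.92027, 0.97859), J = [[6.032, 8.94151], [15.20203, 9.35974]].
Δ = (-0.002, -0.102), so (a, b)₂ = (-1.568, 1.406).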